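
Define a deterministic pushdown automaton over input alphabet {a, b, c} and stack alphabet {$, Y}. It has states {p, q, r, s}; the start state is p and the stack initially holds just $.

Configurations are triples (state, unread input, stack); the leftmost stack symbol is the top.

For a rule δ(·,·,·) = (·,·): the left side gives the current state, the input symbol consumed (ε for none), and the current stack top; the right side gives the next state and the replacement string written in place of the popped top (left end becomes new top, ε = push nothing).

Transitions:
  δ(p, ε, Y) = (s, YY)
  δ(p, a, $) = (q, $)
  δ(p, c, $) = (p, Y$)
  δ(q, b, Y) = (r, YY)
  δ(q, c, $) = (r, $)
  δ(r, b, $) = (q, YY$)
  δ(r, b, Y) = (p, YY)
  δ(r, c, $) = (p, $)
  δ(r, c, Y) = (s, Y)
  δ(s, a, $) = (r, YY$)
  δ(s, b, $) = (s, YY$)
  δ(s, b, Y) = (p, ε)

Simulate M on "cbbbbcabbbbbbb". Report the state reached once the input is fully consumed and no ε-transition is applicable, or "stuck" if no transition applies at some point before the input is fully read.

(p, cbbbbcabbbbbbb, $)
  read c, top $: go to p, push Y$ → (p, bbbbcabbbbbbb, Y$)
  ε-move, top Y: go to s, push YY → (s, bbbbcabbbbbbb, YY$)
  read b, top Y: go to p, push ε → (p, bbbcabbbbbbb, Y$)
  ε-move, top Y: go to s, push YY → (s, bbbcabbbbbbb, YY$)
  read b, top Y: go to p, push ε → (p, bbcabbbbbbb, Y$)
  ε-move, top Y: go to s, push YY → (s, bbcabbbbbbb, YY$)
  read b, top Y: go to p, push ε → (p, bcabbbbbbb, Y$)
  ε-move, top Y: go to s, push YY → (s, bcabbbbbbb, YY$)
  read b, top Y: go to p, push ε → (p, cabbbbbbb, Y$)
  ε-move, top Y: go to s, push YY → (s, cabbbbbbb, YY$)
No transition for (s, c, top Y); M blocks with input cabbbbbbb remaining.

stuck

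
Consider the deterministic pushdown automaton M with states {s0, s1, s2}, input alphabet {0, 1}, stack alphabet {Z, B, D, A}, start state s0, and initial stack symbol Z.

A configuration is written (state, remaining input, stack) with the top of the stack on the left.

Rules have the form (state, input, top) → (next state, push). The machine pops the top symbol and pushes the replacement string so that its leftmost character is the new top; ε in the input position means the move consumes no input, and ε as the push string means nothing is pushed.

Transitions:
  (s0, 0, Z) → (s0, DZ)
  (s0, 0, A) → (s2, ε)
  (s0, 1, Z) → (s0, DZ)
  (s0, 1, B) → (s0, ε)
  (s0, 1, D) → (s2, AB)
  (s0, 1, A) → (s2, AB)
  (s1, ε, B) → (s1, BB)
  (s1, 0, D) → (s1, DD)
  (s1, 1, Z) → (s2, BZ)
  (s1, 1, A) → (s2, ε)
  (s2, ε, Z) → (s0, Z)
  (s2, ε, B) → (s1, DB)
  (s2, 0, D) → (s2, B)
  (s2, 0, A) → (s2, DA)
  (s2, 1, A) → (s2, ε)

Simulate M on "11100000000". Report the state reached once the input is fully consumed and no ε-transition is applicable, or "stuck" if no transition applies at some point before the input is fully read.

(s0, 11100000000, Z)
  read 1, top Z: go to s0, push DZ → (s0, 1100000000, DZ)
  read 1, top D: go to s2, push AB → (s2, 100000000, ABZ)
  read 1, top A: go to s2, push ε → (s2, 00000000, BZ)
  ε-move, top B: go to s1, push DB → (s1, 00000000, DBZ)
  read 0, top D: go to s1, push DD → (s1, 0000000, DDBZ)
  read 0, top D: go to s1, push DD → (s1, 000000, DDDBZ)
  read 0, top D: go to s1, push DD → (s1, 00000, DDDDBZ)
  read 0, top D: go to s1, push DD → (s1, 0000, DDDDDBZ)
  read 0, top D: go to s1, push DD → (s1, 000, DDDDDDBZ)
  read 0, top D: go to s1, push DD → (s1, 00, DDDDDDDBZ)
  read 0, top D: go to s1, push DD → (s1, 0, DDDDDDDDBZ)
  read 0, top D: go to s1, push DD → (s1, ε, DDDDDDDDDBZ)
All input consumed; M is in state s1.

s1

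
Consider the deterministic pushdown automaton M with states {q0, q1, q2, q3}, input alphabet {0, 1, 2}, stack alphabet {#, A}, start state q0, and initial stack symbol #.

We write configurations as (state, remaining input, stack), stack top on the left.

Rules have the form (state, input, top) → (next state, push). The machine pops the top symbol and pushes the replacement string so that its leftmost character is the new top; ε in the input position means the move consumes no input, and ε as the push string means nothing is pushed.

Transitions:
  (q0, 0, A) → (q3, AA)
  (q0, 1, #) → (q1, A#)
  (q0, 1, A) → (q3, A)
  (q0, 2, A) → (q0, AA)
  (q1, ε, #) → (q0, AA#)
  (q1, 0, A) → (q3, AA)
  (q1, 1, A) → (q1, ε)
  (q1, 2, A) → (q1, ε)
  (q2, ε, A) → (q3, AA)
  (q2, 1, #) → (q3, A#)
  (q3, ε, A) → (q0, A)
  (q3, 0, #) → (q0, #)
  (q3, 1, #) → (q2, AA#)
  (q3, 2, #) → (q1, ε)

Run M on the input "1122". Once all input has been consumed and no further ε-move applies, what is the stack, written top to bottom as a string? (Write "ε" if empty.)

(q0, 1122, #)
  read 1, top #: go to q1, push A# → (q1, 122, A#)
  read 1, top A: go to q1, push ε → (q1, 22, #)
  ε-move, top #: go to q0, push AA# → (q0, 22, AA#)
  read 2, top A: go to q0, push AA → (q0, 2, AAA#)
  read 2, top A: go to q0, push AA → (q0, ε, AAAA#)
All input consumed in state q0 with stack AAAA#.

AAAA#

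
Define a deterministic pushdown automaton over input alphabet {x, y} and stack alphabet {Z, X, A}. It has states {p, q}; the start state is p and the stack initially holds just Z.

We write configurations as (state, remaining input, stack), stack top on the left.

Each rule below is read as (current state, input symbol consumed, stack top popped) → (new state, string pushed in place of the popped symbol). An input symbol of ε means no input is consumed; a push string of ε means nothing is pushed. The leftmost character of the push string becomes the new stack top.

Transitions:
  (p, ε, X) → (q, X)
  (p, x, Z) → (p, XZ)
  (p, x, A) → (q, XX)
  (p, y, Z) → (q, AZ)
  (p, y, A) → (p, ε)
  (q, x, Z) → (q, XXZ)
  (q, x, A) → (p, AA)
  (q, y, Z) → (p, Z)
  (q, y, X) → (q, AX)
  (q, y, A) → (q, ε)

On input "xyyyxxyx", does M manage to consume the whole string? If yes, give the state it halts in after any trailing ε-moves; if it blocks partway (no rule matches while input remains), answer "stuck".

(p, xyyyxxyx, Z)
  read x, top Z: go to p, push XZ → (p, yyyxxyx, XZ)
  ε-move, top X: go to q, push X → (q, yyyxxyx, XZ)
  read y, top X: go to q, push AX → (q, yyxxyx, AXZ)
  read y, top A: go to q, push ε → (q, yxxyx, XZ)
  read y, top X: go to q, push AX → (q, xxyx, AXZ)
  read x, top A: go to p, push AA → (p, xyx, AAXZ)
  read x, top A: go to q, push XX → (q, yx, XXAXZ)
  read y, top X: go to q, push AX → (q, x, AXXAXZ)
  read x, top A: go to p, push AA → (p, ε, AAXXAXZ)
All input consumed; M is in state p.

p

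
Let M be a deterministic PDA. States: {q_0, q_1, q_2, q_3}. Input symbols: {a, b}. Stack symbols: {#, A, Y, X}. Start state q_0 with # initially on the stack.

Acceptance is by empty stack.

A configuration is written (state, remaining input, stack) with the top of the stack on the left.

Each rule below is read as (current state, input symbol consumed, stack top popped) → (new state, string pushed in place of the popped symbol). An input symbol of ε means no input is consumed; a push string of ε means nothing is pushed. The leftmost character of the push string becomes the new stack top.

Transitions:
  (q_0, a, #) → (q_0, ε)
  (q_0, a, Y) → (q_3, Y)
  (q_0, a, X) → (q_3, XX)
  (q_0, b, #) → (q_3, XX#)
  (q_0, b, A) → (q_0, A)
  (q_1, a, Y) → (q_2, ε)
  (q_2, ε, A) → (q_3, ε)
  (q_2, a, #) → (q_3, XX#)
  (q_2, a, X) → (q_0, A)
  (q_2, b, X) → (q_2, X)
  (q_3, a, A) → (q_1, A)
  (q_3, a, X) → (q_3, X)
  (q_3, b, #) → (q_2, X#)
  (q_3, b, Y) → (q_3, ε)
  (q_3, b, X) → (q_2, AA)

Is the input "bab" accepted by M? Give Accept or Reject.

(q_0, bab, #)
  read b, top #: go to q_3, push XX# → (q_3, ab, XX#)
  read a, top X: go to q_3, push X → (q_3, b, XX#)
  read b, top X: go to q_2, push AA → (q_2, ε, AAX#)
  ε-move, top A: go to q_3, push ε → (q_3, ε, AX#)
All input consumed; stack is AX#, not empty, and no further ε-move applies.

Reject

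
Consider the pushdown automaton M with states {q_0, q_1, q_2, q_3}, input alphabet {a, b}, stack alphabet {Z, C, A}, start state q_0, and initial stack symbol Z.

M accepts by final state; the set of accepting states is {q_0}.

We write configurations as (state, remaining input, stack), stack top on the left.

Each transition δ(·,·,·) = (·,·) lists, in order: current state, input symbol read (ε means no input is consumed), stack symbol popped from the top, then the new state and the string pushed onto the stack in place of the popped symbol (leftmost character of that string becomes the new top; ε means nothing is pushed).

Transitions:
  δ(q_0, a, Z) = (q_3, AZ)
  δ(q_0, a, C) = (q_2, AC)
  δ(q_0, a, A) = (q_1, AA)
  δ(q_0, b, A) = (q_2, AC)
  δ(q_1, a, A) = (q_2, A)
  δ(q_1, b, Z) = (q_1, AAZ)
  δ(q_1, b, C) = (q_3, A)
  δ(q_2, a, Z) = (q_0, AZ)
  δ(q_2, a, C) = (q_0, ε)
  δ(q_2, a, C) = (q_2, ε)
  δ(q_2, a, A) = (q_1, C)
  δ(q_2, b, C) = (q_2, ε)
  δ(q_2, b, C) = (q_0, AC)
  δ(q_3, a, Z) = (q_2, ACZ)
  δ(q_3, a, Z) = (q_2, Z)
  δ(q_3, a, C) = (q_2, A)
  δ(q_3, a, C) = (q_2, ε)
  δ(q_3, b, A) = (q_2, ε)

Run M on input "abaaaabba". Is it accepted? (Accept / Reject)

Reject

No computation consumes all input and reaches a final state.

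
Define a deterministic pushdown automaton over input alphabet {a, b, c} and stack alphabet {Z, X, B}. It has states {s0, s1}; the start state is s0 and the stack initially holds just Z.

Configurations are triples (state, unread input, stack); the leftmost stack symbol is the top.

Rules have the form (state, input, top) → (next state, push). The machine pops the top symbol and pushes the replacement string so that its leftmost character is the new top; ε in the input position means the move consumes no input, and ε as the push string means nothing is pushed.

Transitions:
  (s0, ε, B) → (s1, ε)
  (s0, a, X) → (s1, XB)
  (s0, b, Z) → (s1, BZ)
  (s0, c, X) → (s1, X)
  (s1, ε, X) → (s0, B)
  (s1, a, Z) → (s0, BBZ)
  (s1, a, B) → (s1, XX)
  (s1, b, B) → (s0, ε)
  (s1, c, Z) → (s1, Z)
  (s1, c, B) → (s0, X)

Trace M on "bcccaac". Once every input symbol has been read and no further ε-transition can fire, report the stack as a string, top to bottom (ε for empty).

(s0, bcccaac, Z) ⊢ (s1, cccaac, BZ) ⊢ (s0, ccaac, XZ) ⊢ (s1, caac, XZ) ⊢ (s0, caac, BZ) ⊢ (s1, caac, Z) ⊢ (s1, aac, Z) ⊢ (s0, ac, BBZ) ⊢ (s1, ac, BZ) ⊢ (s1, c, XXZ) ⊢ (s0, c, BXZ) ⊢ (s1, c, XZ) ⊢ (s0, c, BZ) ⊢ (s1, c, Z) ⊢ (s1, ε, Z)
All input consumed in state s1 with stack Z.

Z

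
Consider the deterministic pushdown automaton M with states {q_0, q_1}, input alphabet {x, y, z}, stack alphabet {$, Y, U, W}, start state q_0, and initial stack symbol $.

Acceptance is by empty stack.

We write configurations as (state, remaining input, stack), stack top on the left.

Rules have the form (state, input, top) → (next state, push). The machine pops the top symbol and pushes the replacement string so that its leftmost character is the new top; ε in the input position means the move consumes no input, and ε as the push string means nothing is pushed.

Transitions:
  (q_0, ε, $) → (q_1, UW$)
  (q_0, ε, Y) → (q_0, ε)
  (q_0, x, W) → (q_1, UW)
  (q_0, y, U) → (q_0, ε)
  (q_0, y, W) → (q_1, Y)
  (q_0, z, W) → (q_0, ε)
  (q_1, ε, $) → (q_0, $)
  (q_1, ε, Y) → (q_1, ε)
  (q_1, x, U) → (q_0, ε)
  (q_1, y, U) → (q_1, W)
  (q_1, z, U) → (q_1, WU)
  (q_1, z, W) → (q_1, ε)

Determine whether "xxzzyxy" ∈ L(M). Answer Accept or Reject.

(q_0, xxzzyxy, $) ⊢ (q_1, xxzzyxy, UW$) ⊢ (q_0, xzzyxy, W$) ⊢ (q_1, zzyxy, UW$) ⊢ (q_1, zyxy, WUW$) ⊢ (q_1, yxy, UW$) ⊢ (q_1, xy, WW$)
No transition applies at (q_1, xy, WW$); input not fully consumed.

Reject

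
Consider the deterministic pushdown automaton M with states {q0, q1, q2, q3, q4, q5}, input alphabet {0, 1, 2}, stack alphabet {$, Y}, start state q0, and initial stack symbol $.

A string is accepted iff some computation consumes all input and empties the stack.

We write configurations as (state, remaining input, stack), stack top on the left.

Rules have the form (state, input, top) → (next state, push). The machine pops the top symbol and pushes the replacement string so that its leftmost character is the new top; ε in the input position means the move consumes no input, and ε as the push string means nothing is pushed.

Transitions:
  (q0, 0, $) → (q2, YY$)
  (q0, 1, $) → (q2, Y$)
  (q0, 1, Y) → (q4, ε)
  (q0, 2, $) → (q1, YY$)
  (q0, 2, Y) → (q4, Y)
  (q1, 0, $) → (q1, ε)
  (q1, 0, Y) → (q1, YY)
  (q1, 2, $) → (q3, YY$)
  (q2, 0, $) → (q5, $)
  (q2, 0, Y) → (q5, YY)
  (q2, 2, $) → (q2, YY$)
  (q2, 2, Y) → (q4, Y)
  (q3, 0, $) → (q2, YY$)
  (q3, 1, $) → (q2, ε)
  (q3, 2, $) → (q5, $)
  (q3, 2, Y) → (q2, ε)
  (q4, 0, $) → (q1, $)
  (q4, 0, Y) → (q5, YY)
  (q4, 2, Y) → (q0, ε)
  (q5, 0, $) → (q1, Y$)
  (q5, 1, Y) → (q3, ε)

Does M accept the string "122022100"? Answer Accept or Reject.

Accept

(q0, 122022100, $)
  read 1, top $: go to q2, push Y$ → (q2, 22022100, Y$)
  read 2, top Y: go to q4, push Y → (q4, 2022100, Y$)
  read 2, top Y: go to q0, push ε → (q0, 022100, $)
  read 0, top $: go to q2, push YY$ → (q2, 22100, YY$)
  read 2, top Y: go to q4, push Y → (q4, 2100, YY$)
  read 2, top Y: go to q0, push ε → (q0, 100, Y$)
  read 1, top Y: go to q4, push ε → (q4, 00, $)
  read 0, top $: go to q1, push $ → (q1, 0, $)
  read 0, top $: go to q1, push ε → (q1, ε, ε)
All input consumed and the stack is empty.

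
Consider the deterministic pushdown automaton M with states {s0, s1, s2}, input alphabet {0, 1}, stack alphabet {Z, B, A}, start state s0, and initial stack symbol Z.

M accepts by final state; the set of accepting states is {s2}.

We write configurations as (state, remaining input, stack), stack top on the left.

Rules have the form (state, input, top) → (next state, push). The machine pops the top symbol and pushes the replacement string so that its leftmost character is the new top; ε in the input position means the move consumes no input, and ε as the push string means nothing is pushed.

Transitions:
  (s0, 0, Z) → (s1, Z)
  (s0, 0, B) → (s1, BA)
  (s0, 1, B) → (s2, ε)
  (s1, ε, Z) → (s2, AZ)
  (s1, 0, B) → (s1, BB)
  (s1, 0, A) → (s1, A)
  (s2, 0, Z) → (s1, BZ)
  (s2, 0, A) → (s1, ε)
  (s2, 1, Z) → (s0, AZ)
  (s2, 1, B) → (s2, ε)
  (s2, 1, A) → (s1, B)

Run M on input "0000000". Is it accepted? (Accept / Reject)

Accept

(s0, 0000000, Z)
  read 0, top Z: go to s1, push Z → (s1, 000000, Z)
  ε-move, top Z: go to s2, push AZ → (s2, 000000, AZ)
  read 0, top A: go to s1, push ε → (s1, 00000, Z)
  ε-move, top Z: go to s2, push AZ → (s2, 00000, AZ)
  read 0, top A: go to s1, push ε → (s1, 0000, Z)
  ε-move, top Z: go to s2, push AZ → (s2, 0000, AZ)
  read 0, top A: go to s1, push ε → (s1, 000, Z)
  ε-move, top Z: go to s2, push AZ → (s2, 000, AZ)
  read 0, top A: go to s1, push ε → (s1, 00, Z)
  ε-move, top Z: go to s2, push AZ → (s2, 00, AZ)
  read 0, top A: go to s1, push ε → (s1, 0, Z)
  ε-move, top Z: go to s2, push AZ → (s2, 0, AZ)
  read 0, top A: go to s1, push ε → (s1, ε, Z)
  ε-move, top Z: go to s2, push AZ → (s2, ε, AZ)
All input consumed; state s2 ∈ F.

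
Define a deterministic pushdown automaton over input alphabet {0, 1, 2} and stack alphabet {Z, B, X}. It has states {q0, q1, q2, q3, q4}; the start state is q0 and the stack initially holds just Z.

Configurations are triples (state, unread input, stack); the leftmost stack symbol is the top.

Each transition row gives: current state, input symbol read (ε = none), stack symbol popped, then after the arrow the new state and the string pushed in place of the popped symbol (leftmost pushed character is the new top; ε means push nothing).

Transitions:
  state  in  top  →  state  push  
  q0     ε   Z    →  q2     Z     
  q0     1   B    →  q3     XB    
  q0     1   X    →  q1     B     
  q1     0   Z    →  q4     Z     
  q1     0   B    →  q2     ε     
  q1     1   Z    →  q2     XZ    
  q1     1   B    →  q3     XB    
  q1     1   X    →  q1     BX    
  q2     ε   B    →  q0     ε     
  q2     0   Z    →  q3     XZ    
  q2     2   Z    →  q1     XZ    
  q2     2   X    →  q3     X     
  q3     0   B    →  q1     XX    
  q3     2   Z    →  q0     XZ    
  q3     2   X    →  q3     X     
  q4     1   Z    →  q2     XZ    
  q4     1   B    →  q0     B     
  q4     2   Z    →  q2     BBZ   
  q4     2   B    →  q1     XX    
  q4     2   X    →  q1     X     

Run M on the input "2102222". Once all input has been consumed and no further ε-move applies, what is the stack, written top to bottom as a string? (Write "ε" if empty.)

XZ

(q0, 2102222, Z) ⊢ (q2, 2102222, Z) ⊢ (q1, 102222, XZ) ⊢ (q1, 02222, BXZ) ⊢ (q2, 2222, XZ) ⊢ (q3, 222, XZ) ⊢ (q3, 22, XZ) ⊢ (q3, 2, XZ) ⊢ (q3, ε, XZ)
All input consumed in state q3 with stack XZ.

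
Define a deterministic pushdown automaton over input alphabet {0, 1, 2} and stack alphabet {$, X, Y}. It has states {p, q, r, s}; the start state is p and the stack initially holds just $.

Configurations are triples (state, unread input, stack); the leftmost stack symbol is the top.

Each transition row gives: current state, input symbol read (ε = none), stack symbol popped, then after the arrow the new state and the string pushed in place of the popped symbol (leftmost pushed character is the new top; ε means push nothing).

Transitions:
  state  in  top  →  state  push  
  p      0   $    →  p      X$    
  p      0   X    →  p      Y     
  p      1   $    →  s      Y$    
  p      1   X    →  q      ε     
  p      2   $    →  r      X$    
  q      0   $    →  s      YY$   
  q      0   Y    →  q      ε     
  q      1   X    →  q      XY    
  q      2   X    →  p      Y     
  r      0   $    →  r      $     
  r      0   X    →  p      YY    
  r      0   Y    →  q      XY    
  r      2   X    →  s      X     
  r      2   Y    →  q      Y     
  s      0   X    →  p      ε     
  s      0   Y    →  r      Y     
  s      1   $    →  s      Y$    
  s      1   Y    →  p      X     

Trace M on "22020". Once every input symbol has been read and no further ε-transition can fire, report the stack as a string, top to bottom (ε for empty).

(p, 22020, $)
  read 2, top $: go to r, push X$ → (r, 2020, X$)
  read 2, top X: go to s, push X → (s, 020, X$)
  read 0, top X: go to p, push ε → (p, 20, $)
  read 2, top $: go to r, push X$ → (r, 0, X$)
  read 0, top X: go to p, push YY → (p, ε, YY$)
All input consumed in state p with stack YY$.

YY$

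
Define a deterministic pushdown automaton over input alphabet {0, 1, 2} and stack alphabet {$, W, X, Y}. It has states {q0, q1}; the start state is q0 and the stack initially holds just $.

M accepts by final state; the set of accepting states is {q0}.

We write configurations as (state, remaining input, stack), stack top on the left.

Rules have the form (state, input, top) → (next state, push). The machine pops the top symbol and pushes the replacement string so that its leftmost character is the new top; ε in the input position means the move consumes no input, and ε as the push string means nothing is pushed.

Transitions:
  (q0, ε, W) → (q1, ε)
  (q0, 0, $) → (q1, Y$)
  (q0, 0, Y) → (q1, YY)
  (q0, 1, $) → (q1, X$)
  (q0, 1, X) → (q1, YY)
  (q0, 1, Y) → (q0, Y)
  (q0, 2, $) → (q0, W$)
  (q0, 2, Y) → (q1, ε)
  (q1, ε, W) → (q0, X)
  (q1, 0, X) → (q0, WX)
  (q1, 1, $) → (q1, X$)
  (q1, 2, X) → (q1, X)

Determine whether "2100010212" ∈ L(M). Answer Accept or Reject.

(q0, 2100010212, $)
  read 2, top $: go to q0, push W$ → (q0, 100010212, W$)
  ε-move, top W: go to q1, push ε → (q1, 100010212, $)
  read 1, top $: go to q1, push X$ → (q1, 00010212, X$)
  read 0, top X: go to q0, push WX → (q0, 0010212, WX$)
  ε-move, top W: go to q1, push ε → (q1, 0010212, X$)
  read 0, top X: go to q0, push WX → (q0, 010212, WX$)
  ε-move, top W: go to q1, push ε → (q1, 010212, X$)
  read 0, top X: go to q0, push WX → (q0, 10212, WX$)
  ε-move, top W: go to q1, push ε → (q1, 10212, X$)
No transition applies at (q1, 10212, X$); input not fully consumed.

Reject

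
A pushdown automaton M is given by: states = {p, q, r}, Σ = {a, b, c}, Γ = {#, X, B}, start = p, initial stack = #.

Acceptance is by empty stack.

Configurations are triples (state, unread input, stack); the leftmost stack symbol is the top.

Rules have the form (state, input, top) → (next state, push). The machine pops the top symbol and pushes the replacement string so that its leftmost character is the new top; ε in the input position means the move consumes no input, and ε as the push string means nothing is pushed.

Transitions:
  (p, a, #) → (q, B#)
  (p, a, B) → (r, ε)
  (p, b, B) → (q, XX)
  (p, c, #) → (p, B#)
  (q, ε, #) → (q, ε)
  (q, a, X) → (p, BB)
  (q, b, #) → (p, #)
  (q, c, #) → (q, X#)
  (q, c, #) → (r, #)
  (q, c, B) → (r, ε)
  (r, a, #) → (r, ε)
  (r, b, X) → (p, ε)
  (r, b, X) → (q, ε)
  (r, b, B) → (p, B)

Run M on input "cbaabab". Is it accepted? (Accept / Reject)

One accepting computation: (p, cbaabab, #) ⊢ (p, baabab, B#) ⊢ (q, aabab, XX#) ⊢ (p, abab, BBX#) ⊢ (r, bab, BX#) ⊢ (p, ab, BX#) ⊢ (r, b, X#) ⊢ (q, ε, #) ⊢ (q, ε, ε)
All input consumed and the stack is empty.

Accept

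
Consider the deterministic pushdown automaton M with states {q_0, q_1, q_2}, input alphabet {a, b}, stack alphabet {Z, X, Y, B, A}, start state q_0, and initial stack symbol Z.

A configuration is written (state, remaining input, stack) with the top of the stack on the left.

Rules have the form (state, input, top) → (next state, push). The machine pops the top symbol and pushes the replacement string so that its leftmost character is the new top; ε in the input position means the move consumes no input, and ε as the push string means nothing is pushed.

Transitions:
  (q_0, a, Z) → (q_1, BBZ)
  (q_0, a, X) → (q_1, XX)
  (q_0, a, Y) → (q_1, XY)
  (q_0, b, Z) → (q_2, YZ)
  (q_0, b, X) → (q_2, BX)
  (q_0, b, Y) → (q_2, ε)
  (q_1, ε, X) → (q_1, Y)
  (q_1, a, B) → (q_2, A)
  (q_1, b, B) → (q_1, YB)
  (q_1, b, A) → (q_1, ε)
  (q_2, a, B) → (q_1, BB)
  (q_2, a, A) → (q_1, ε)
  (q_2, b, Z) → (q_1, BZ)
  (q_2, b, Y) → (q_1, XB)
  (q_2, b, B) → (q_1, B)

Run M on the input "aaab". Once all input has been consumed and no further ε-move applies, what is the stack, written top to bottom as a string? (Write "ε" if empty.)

YBZ

(q_0, aaab, Z) ⊢ (q_1, aab, BBZ) ⊢ (q_2, ab, ABZ) ⊢ (q_1, b, BZ) ⊢ (q_1, ε, YBZ)
All input consumed in state q_1 with stack YBZ.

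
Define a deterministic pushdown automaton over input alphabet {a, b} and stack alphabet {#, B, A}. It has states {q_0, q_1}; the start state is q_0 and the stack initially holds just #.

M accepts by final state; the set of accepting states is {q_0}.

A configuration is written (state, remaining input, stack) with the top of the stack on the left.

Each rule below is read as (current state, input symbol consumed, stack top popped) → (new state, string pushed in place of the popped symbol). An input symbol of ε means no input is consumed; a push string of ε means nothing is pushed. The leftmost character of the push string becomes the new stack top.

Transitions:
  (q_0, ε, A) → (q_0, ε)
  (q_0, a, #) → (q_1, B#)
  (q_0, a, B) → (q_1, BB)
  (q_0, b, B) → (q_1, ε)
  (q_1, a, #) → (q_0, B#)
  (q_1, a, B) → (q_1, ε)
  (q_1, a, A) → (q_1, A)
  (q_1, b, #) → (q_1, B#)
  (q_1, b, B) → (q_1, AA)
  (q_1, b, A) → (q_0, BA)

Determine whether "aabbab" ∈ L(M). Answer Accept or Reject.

(q_0, aabbab, #) ⊢ (q_1, abbab, B#) ⊢ (q_1, bbab, #) ⊢ (q_1, bab, B#) ⊢ (q_1, ab, AA#) ⊢ (q_1, b, AA#) ⊢ (q_0, ε, BAA#)
All input consumed; state q_0 ∈ F.

Accept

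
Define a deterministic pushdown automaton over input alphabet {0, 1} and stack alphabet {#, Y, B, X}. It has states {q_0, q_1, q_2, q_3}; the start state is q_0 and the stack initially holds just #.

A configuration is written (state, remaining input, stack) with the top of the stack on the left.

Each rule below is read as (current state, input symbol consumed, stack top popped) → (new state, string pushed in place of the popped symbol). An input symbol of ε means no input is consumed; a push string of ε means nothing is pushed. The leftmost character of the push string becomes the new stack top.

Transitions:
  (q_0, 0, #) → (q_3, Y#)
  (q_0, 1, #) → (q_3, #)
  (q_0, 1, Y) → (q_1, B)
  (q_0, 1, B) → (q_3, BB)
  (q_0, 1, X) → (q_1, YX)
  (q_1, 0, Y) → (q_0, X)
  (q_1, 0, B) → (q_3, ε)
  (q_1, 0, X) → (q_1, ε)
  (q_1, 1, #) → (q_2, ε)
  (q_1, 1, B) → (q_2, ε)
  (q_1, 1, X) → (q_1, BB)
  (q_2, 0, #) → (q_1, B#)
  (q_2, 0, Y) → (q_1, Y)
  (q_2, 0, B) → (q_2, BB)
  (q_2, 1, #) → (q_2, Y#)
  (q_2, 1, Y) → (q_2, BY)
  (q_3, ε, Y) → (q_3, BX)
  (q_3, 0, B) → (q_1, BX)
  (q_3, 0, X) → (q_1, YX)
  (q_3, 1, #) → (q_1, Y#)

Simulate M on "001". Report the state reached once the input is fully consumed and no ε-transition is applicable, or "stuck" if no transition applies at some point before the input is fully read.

(q_0, 001, #)
  read 0, top #: go to q_3, push Y# → (q_3, 01, Y#)
  ε-move, top Y: go to q_3, push BX → (q_3, 01, BX#)
  read 0, top B: go to q_1, push BX → (q_1, 1, BXX#)
  read 1, top B: go to q_2, push ε → (q_2, ε, XX#)
All input consumed; M is in state q_2.

q_2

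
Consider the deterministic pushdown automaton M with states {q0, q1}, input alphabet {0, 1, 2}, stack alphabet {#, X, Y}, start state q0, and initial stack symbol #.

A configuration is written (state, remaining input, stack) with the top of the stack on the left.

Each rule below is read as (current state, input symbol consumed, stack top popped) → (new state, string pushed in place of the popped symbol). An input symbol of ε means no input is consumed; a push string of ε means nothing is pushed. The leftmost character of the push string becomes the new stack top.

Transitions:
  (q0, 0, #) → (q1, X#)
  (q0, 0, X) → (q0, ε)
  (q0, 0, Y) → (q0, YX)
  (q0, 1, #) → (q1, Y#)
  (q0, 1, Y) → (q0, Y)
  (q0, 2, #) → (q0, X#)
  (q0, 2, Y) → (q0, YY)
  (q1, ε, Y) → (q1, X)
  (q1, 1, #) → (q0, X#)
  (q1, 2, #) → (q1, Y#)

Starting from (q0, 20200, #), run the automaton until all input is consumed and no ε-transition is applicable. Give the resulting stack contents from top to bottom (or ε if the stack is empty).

X#

(q0, 20200, #) ⊢ (q0, 0200, X#) ⊢ (q0, 200, #) ⊢ (q0, 00, X#) ⊢ (q0, 0, #) ⊢ (q1, ε, X#)
All input consumed in state q1 with stack X#.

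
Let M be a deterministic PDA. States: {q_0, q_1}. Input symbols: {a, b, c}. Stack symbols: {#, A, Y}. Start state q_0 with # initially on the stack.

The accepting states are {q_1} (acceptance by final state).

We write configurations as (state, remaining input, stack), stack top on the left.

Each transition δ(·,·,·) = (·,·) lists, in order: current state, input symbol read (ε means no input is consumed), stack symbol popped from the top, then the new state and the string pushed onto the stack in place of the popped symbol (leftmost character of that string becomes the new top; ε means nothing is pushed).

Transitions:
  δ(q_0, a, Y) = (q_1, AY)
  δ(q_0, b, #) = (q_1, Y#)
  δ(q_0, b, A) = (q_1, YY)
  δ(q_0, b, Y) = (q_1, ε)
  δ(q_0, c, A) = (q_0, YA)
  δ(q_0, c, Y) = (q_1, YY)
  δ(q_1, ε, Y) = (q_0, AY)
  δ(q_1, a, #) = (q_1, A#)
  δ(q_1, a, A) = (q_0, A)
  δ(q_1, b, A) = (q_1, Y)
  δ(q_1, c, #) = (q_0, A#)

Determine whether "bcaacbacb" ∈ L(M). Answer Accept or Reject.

Accept

(q_0, bcaacbacb, #)
  read b, top #: go to q_1, push Y# → (q_1, caacbacb, Y#)
  ε-move, top Y: go to q_0, push AY → (q_0, caacbacb, AY#)
  read c, top A: go to q_0, push YA → (q_0, aacbacb, YAY#)
  read a, top Y: go to q_1, push AY → (q_1, acbacb, AYAY#)
  read a, top A: go to q_0, push A → (q_0, cbacb, AYAY#)
  read c, top A: go to q_0, push YA → (q_0, bacb, YAYAY#)
  read b, top Y: go to q_1, push ε → (q_1, acb, AYAY#)
  read a, top A: go to q_0, push A → (q_0, cb, AYAY#)
  read c, top A: go to q_0, push YA → (q_0, b, YAYAY#)
  read b, top Y: go to q_1, push ε → (q_1, ε, AYAY#)
All input consumed; state q_1 ∈ F.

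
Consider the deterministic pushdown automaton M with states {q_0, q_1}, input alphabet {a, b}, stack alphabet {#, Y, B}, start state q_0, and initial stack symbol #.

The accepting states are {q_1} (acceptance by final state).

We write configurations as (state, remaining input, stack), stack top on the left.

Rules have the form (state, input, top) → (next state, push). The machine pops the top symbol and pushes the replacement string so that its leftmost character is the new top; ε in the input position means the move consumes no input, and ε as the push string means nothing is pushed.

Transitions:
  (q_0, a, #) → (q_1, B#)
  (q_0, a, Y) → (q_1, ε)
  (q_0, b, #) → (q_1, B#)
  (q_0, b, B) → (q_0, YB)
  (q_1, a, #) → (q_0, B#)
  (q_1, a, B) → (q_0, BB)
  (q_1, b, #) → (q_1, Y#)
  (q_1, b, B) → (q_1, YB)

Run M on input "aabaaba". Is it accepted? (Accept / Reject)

(q_0, aabaaba, #)
  read a, top #: go to q_1, push B# → (q_1, abaaba, B#)
  read a, top B: go to q_0, push BB → (q_0, baaba, BB#)
  read b, top B: go to q_0, push YB → (q_0, aaba, YBB#)
  read a, top Y: go to q_1, push ε → (q_1, aba, BB#)
  read a, top B: go to q_0, push BB → (q_0, ba, BBB#)
  read b, top B: go to q_0, push YB → (q_0, a, YBBB#)
  read a, top Y: go to q_1, push ε → (q_1, ε, BBB#)
All input consumed; state q_1 ∈ F.

Accept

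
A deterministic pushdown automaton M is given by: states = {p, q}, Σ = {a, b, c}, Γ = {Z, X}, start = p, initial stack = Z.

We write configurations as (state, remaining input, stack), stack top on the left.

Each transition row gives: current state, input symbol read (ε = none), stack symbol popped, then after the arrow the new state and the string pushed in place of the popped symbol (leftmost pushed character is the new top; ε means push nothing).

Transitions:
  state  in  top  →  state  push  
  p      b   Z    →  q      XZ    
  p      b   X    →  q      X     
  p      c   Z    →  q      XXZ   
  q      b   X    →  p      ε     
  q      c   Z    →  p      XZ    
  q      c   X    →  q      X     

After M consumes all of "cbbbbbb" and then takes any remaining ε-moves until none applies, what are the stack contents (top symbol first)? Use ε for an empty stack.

(p, cbbbbbb, Z) ⊢ (q, bbbbbb, XXZ) ⊢ (p, bbbbb, XZ) ⊢ (q, bbbb, XZ) ⊢ (p, bbb, Z) ⊢ (q, bb, XZ) ⊢ (p, b, Z) ⊢ (q, ε, XZ)
All input consumed in state q with stack XZ.

XZ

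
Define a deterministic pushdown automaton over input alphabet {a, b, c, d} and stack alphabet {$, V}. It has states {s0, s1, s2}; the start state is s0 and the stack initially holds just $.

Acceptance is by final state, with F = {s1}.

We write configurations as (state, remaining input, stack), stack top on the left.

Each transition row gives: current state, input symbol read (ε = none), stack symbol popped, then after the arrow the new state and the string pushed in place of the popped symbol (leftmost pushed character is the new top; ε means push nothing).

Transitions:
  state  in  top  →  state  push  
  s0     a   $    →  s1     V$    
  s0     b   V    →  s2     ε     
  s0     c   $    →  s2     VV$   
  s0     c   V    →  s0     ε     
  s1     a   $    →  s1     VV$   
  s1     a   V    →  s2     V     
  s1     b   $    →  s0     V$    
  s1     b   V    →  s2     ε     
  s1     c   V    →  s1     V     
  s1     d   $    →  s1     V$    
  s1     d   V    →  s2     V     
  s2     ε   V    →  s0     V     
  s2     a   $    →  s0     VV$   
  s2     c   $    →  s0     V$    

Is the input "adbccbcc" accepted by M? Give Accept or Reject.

(s0, adbccbcc, $)
  read a, top $: go to s1, push V$ → (s1, dbccbcc, V$)
  read d, top V: go to s2, push V → (s2, bccbcc, V$)
  ε-move, top V: go to s0, push V → (s0, bccbcc, V$)
  read b, top V: go to s2, push ε → (s2, ccbcc, $)
  read c, top $: go to s0, push V$ → (s0, cbcc, V$)
  read c, top V: go to s0, push ε → (s0, bcc, $)
No transition applies at (s0, bcc, $); input not fully consumed.

Reject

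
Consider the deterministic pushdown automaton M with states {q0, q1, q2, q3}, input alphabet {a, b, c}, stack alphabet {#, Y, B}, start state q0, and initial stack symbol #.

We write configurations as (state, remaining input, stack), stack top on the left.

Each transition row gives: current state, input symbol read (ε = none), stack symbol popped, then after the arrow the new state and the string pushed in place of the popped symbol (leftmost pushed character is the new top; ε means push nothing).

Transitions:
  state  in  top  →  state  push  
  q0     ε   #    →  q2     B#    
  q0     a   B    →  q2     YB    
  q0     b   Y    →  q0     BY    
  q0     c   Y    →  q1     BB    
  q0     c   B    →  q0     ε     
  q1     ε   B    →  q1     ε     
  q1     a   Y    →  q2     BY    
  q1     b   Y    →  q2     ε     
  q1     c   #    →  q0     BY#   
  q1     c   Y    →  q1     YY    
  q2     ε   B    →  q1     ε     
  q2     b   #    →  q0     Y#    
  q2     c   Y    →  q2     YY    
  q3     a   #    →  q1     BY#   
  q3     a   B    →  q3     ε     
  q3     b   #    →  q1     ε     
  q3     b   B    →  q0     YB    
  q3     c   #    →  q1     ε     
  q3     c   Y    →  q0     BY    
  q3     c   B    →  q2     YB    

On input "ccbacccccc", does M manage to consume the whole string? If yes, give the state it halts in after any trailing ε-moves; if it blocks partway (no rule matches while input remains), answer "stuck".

(q0, ccbacccccc, #)
  ε-move, top #: go to q2, push B# → (q2, ccbacccccc, B#)
  ε-move, top B: go to q1, push ε → (q1, ccbacccccc, #)
  read c, top #: go to q0, push BY# → (q0, cbacccccc, BY#)
  read c, top B: go to q0, push ε → (q0, bacccccc, Y#)
  read b, top Y: go to q0, push BY → (q0, acccccc, BY#)
  read a, top B: go to q2, push YB → (q2, cccccc, YBY#)
  read c, top Y: go to q2, push YY → (q2, ccccc, YYBY#)
  read c, top Y: go to q2, push YY → (q2, cccc, YYYBY#)
  read c, top Y: go to q2, push YY → (q2, ccc, YYYYBY#)
  read c, top Y: go to q2, push YY → (q2, cc, YYYYYBY#)
  read c, top Y: go to q2, push YY → (q2, c, YYYYYYBY#)
  read c, top Y: go to q2, push YY → (q2, ε, YYYYYYYBY#)
All input consumed; M is in state q2.

q2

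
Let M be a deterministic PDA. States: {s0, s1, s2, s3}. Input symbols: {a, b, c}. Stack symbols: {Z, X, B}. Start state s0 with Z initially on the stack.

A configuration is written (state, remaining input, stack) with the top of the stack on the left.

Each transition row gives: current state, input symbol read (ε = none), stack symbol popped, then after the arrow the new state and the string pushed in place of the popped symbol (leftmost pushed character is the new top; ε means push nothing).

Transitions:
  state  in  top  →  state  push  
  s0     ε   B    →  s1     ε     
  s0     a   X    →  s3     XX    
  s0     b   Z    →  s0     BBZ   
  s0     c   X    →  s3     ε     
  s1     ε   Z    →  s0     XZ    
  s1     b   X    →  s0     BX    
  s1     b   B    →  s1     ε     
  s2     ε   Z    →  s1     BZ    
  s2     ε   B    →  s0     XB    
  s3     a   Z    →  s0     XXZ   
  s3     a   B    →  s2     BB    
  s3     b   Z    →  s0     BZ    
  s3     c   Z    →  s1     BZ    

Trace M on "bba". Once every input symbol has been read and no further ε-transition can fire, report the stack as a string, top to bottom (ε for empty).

(s0, bba, Z) ⊢ (s0, ba, BBZ) ⊢ (s1, ba, BZ) ⊢ (s1, a, Z) ⊢ (s0, a, XZ) ⊢ (s3, ε, XXZ)
All input consumed in state s3 with stack XXZ.

XXZ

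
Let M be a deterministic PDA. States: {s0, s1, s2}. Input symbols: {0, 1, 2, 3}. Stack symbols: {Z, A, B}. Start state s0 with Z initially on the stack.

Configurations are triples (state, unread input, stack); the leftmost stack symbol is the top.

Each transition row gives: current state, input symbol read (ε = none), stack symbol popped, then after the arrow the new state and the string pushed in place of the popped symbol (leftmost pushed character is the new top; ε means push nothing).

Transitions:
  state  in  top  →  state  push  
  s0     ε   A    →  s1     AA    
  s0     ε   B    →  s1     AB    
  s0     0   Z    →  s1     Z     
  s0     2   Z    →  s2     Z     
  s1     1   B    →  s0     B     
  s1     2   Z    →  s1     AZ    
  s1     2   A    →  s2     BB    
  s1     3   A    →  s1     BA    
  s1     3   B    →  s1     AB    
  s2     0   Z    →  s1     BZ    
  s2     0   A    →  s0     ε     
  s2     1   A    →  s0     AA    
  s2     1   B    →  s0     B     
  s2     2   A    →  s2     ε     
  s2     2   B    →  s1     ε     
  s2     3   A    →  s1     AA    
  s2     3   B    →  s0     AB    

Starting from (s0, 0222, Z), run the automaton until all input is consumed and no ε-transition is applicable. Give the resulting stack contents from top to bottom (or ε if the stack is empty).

BZ

(s0, 0222, Z) ⊢ (s1, 222, Z) ⊢ (s1, 22, AZ) ⊢ (s2, 2, BBZ) ⊢ (s1, ε, BZ)
All input consumed in state s1 with stack BZ.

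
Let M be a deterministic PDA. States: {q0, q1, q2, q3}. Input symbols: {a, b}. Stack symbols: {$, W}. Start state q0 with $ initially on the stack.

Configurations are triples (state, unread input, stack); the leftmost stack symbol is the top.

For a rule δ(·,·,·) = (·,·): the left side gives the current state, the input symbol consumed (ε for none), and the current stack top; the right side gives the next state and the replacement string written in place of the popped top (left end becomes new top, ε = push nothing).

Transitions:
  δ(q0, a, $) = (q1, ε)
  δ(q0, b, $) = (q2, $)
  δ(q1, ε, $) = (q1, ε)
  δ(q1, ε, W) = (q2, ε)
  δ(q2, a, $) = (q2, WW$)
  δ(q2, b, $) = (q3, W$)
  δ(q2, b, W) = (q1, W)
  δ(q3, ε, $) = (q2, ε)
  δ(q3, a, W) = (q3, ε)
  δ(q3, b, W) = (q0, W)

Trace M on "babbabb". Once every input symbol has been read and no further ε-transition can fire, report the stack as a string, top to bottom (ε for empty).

$

(q0, babbabb, $) ⊢ (q2, abbabb, $) ⊢ (q2, bbabb, WW$) ⊢ (q1, babb, WW$) ⊢ (q2, babb, W$) ⊢ (q1, abb, W$) ⊢ (q2, abb, $) ⊢ (q2, bb, WW$) ⊢ (q1, b, WW$) ⊢ (q2, b, W$) ⊢ (q1, ε, W$) ⊢ (q2, ε, $)
All input consumed in state q2 with stack $.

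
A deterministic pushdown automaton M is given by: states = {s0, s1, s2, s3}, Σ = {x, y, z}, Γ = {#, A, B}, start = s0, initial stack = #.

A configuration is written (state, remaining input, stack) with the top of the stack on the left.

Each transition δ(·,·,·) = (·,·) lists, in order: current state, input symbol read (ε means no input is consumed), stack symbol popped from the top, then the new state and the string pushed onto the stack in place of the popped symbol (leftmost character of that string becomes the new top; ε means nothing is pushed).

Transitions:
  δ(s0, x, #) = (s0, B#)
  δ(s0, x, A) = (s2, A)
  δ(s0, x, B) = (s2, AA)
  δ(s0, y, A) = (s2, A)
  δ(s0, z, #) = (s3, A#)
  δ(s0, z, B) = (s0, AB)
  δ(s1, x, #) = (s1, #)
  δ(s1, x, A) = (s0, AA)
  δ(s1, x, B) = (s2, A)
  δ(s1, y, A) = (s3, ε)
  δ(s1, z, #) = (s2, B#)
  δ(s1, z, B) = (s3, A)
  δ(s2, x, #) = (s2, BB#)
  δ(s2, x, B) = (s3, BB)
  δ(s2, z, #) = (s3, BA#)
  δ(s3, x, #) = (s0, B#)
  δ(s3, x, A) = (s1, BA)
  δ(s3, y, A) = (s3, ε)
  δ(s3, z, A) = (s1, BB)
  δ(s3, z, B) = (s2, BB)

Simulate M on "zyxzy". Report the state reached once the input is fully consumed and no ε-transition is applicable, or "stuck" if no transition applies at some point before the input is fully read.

s2

(s0, zyxzy, #) ⊢ (s3, yxzy, A#) ⊢ (s3, xzy, #) ⊢ (s0, zy, B#) ⊢ (s0, y, AB#) ⊢ (s2, ε, AB#)
All input consumed; M is in state s2.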